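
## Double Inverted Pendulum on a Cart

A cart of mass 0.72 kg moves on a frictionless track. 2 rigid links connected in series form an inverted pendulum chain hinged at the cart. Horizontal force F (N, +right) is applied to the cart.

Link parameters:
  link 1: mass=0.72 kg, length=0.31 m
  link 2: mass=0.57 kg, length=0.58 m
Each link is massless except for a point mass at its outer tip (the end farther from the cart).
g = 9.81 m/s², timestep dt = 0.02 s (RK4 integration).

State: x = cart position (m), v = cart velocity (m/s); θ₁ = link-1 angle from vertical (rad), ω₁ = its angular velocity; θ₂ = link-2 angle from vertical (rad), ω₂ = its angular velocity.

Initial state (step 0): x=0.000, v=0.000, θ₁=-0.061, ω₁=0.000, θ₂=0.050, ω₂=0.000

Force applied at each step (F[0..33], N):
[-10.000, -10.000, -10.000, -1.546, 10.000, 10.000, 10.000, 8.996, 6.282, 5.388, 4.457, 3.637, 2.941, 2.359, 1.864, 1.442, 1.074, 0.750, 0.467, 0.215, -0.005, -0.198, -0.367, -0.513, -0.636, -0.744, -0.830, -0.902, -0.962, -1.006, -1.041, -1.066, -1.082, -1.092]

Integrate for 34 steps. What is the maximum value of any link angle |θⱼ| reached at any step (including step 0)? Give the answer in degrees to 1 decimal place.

apply F[0]=-10.000 → step 1: x=-0.003, v=-0.256, θ₁=-0.054, ω₁=0.730, θ₂=0.051, ω₂=0.070
apply F[1]=-10.000 → step 2: x=-0.010, v=-0.518, θ₁=-0.032, ω₁=1.499, θ₂=0.053, ω₂=0.128
apply F[2]=-10.000 → step 3: x=-0.023, v=-0.791, θ₁=0.007, ω₁=2.341, θ₂=0.056, ω₂=0.165
apply F[3]=-1.546 → step 4: x=-0.040, v=-0.843, θ₁=0.055, ω₁=2.515, θ₂=0.059, ω₂=0.179
apply F[4]=+10.000 → step 5: x=-0.054, v=-0.591, θ₁=0.098, ω₁=1.763, θ₂=0.063, ω₂=0.169
apply F[5]=+10.000 → step 6: x=-0.063, v=-0.356, θ₁=0.126, ω₁=1.106, θ₂=0.066, ω₂=0.137
apply F[6]=+10.000 → step 7: x=-0.068, v=-0.131, θ₁=0.142, ω₁=0.511, θ₂=0.068, ω₂=0.091
apply F[7]=+8.996 → step 8: x=-0.069, v=0.062, θ₁=0.148, ω₁=0.032, θ₂=0.069, ω₂=0.038
apply F[8]=+6.282 → step 9: x=-0.067, v=0.181, θ₁=0.146, ω₁=-0.214, θ₂=0.070, ω₂=-0.012
apply F[9]=+5.388 → step 10: x=-0.062, v=0.278, θ₁=0.140, ω₁=-0.394, θ₂=0.069, ω₂=-0.059
apply F[10]=+4.457 → step 11: x=-0.056, v=0.352, θ₁=0.131, ω₁=-0.512, θ₂=0.067, ω₂=-0.101
apply F[11]=+3.637 → step 12: x=-0.048, v=0.409, θ₁=0.120, ω₁=-0.583, θ₂=0.065, ω₂=-0.138
apply F[12]=+2.941 → step 13: x=-0.039, v=0.450, θ₁=0.108, ω₁=-0.619, θ₂=0.062, ω₂=-0.169
apply F[13]=+2.359 → step 14: x=-0.030, v=0.480, θ₁=0.096, ω₁=-0.630, θ₂=0.058, ω₂=-0.194
apply F[14]=+1.864 → step 15: x=-0.020, v=0.501, θ₁=0.083, ω₁=-0.624, θ₂=0.054, ω₂=-0.214
apply F[15]=+1.442 → step 16: x=-0.010, v=0.514, θ₁=0.071, ω₁=-0.606, θ₂=0.050, ω₂=-0.229
apply F[16]=+1.074 → step 17: x=0.000, v=0.522, θ₁=0.059, ω₁=-0.580, θ₂=0.045, ω₂=-0.239
apply F[17]=+0.750 → step 18: x=0.011, v=0.524, θ₁=0.048, ω₁=-0.548, θ₂=0.040, ω₂=-0.246
apply F[18]=+0.467 → step 19: x=0.021, v=0.522, θ₁=0.037, ω₁=-0.514, θ₂=0.035, ω₂=-0.249
apply F[19]=+0.215 → step 20: x=0.031, v=0.517, θ₁=0.027, ω₁=-0.477, θ₂=0.030, ω₂=-0.248
apply F[20]=-0.005 → step 21: x=0.042, v=0.509, θ₁=0.018, ω₁=-0.439, θ₂=0.025, ω₂=-0.245
apply F[21]=-0.198 → step 22: x=0.052, v=0.499, θ₁=0.010, ω₁=-0.401, θ₂=0.020, ω₂=-0.240
apply F[22]=-0.367 → step 23: x=0.062, v=0.486, θ₁=0.002, ω₁=-0.364, θ₂=0.016, ω₂=-0.232
apply F[23]=-0.513 → step 24: x=0.071, v=0.473, θ₁=-0.005, ω₁=-0.328, θ₂=0.011, ω₂=-0.224
apply F[24]=-0.636 → step 25: x=0.080, v=0.458, θ₁=-0.011, ω₁=-0.293, θ₂=0.007, ω₂=-0.213
apply F[25]=-0.744 → step 26: x=0.089, v=0.442, θ₁=-0.016, ω₁=-0.260, θ₂=0.003, ω₂=-0.202
apply F[26]=-0.830 → step 27: x=0.098, v=0.425, θ₁=-0.021, ω₁=-0.229, θ₂=-0.001, ω₂=-0.191
apply F[27]=-0.902 → step 28: x=0.106, v=0.409, θ₁=-0.026, ω₁=-0.200, θ₂=-0.005, ω₂=-0.178
apply F[28]=-0.962 → step 29: x=0.114, v=0.392, θ₁=-0.029, ω₁=-0.172, θ₂=-0.008, ω₂=-0.166
apply F[29]=-1.006 → step 30: x=0.122, v=0.374, θ₁=-0.032, ω₁=-0.147, θ₂=-0.012, ω₂=-0.153
apply F[30]=-1.041 → step 31: x=0.129, v=0.357, θ₁=-0.035, ω₁=-0.124, θ₂=-0.015, ω₂=-0.140
apply F[31]=-1.066 → step 32: x=0.136, v=0.341, θ₁=-0.037, ω₁=-0.103, θ₂=-0.017, ω₂=-0.128
apply F[32]=-1.082 → step 33: x=0.143, v=0.324, θ₁=-0.039, ω₁=-0.084, θ₂=-0.020, ω₂=-0.116
apply F[33]=-1.092 → step 34: x=0.149, v=0.308, θ₁=-0.041, ω₁=-0.067, θ₂=-0.022, ω₂=-0.104
Max |angle| over trajectory = 0.148 rad = 8.5°.

Answer: 8.5°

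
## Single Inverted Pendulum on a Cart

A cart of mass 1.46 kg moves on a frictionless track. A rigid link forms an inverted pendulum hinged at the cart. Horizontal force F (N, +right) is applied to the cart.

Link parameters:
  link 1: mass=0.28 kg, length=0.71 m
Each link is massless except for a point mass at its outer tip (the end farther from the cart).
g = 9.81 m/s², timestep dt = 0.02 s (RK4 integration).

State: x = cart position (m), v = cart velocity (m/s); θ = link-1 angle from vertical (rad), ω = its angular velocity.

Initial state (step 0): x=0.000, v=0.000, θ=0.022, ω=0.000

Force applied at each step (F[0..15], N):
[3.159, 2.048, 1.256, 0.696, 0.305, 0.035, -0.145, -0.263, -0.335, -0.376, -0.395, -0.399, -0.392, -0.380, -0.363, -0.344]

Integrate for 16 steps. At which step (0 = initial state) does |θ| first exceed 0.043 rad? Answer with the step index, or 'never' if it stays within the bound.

Answer: never

Derivation:
apply F[0]=+3.159 → step 1: x=0.000, v=0.042, θ=0.021, ω=-0.054
apply F[1]=+2.048 → step 2: x=0.002, v=0.070, θ=0.020, ω=-0.086
apply F[2]=+1.256 → step 3: x=0.003, v=0.086, θ=0.018, ω=-0.104
apply F[3]=+0.696 → step 4: x=0.005, v=0.095, θ=0.016, ω=-0.112
apply F[4]=+0.305 → step 5: x=0.007, v=0.099, θ=0.014, ω=-0.113
apply F[5]=+0.035 → step 6: x=0.009, v=0.099, θ=0.012, ω=-0.110
apply F[6]=-0.145 → step 7: x=0.011, v=0.096, θ=0.009, ω=-0.103
apply F[7]=-0.263 → step 8: x=0.013, v=0.092, θ=0.007, ω=-0.096
apply F[8]=-0.335 → step 9: x=0.014, v=0.088, θ=0.006, ω=-0.087
apply F[9]=-0.376 → step 10: x=0.016, v=0.082, θ=0.004, ω=-0.078
apply F[10]=-0.395 → step 11: x=0.018, v=0.077, θ=0.002, ω=-0.069
apply F[11]=-0.399 → step 12: x=0.019, v=0.071, θ=0.001, ω=-0.061
apply F[12]=-0.392 → step 13: x=0.021, v=0.066, θ=-0.000, ω=-0.053
apply F[13]=-0.380 → step 14: x=0.022, v=0.061, θ=-0.001, ω=-0.046
apply F[14]=-0.363 → step 15: x=0.023, v=0.056, θ=-0.002, ω=-0.040
apply F[15]=-0.344 → step 16: x=0.024, v=0.051, θ=-0.003, ω=-0.034
max |θ| = 0.022 ≤ 0.043 over all 17 states.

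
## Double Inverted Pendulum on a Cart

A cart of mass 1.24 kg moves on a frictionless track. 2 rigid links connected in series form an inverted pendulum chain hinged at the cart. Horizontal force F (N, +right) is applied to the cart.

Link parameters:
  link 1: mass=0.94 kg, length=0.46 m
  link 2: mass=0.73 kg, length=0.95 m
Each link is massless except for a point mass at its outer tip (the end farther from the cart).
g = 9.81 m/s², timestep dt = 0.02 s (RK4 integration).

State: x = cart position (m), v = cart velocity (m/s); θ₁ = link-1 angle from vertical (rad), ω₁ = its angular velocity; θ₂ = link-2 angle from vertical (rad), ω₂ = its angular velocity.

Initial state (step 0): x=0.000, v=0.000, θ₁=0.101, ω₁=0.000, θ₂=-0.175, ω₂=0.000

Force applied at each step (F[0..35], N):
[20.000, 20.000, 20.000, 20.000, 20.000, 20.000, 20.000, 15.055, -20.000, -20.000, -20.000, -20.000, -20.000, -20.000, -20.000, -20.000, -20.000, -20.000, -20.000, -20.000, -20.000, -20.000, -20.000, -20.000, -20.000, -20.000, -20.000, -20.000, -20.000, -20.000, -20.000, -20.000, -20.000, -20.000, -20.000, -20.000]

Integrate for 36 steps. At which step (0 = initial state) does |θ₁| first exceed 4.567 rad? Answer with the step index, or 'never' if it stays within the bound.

apply F[0]=+20.000 → step 1: x=0.003, v=0.294, θ₁=0.096, ω₁=-0.501, θ₂=-0.176, ω₂=-0.107
apply F[1]=+20.000 → step 2: x=0.012, v=0.592, θ₁=0.081, ω₁=-1.020, θ₂=-0.179, ω₂=-0.208
apply F[2]=+20.000 → step 3: x=0.027, v=0.897, θ₁=0.055, ω₁=-1.575, θ₂=-0.184, ω₂=-0.297
apply F[3]=+20.000 → step 4: x=0.048, v=1.211, θ₁=0.018, ω₁=-2.180, θ₂=-0.191, ω₂=-0.367
apply F[4]=+20.000 → step 5: x=0.075, v=1.535, θ₁=-0.033, ω₁=-2.845, θ₂=-0.199, ω₂=-0.413
apply F[5]=+20.000 → step 6: x=0.109, v=1.863, θ₁=-0.097, ω₁=-3.567, θ₂=-0.207, ω₂=-0.434
apply F[6]=+20.000 → step 7: x=0.150, v=2.186, θ₁=-0.176, ω₁=-4.319, θ₂=-0.216, ω₂=-0.436
apply F[7]=+15.055 → step 8: x=0.196, v=2.412, θ₁=-0.268, ω₁=-4.891, θ₂=-0.225, ω₂=-0.437
apply F[8]=-20.000 → step 9: x=0.241, v=2.121, θ₁=-0.361, ω₁=-4.433, θ₂=-0.233, ω₂=-0.424
apply F[9]=-20.000 → step 10: x=0.281, v=1.859, θ₁=-0.446, ω₁=-4.106, θ₂=-0.242, ω₂=-0.389
apply F[10]=-20.000 → step 11: x=0.315, v=1.619, θ₁=-0.526, ω₁=-3.895, θ₂=-0.249, ω₂=-0.330
apply F[11]=-20.000 → step 12: x=0.346, v=1.396, θ₁=-0.602, ω₁=-3.782, θ₂=-0.255, ω₂=-0.250
apply F[12]=-20.000 → step 13: x=0.371, v=1.185, θ₁=-0.678, ω₁=-3.749, θ₂=-0.259, ω₂=-0.154
apply F[13]=-20.000 → step 14: x=0.393, v=0.979, θ₁=-0.753, ω₁=-3.779, θ₂=-0.261, ω₂=-0.045
apply F[14]=-20.000 → step 15: x=0.411, v=0.776, θ₁=-0.829, ω₁=-3.862, θ₂=-0.261, ω₂=0.072
apply F[15]=-20.000 → step 16: x=0.424, v=0.570, θ₁=-0.907, ω₁=-3.988, θ₂=-0.258, ω₂=0.194
apply F[16]=-20.000 → step 17: x=0.433, v=0.358, θ₁=-0.989, ω₁=-4.150, θ₂=-0.253, ω₂=0.315
apply F[17]=-20.000 → step 18: x=0.438, v=0.138, θ₁=-1.074, ω₁=-4.343, θ₂=-0.245, ω₂=0.432
apply F[18]=-20.000 → step 19: x=0.439, v=-0.093, θ₁=-1.163, ω₁=-4.566, θ₂=-0.236, ω₂=0.540
apply F[19]=-20.000 → step 20: x=0.435, v=-0.338, θ₁=-1.257, ω₁=-4.819, θ₂=-0.224, ω₂=0.636
apply F[20]=-20.000 → step 21: x=0.425, v=-0.600, θ₁=-1.356, ω₁=-5.107, θ₂=-0.210, ω₂=0.713
apply F[21]=-20.000 → step 22: x=0.410, v=-0.881, θ₁=-1.461, ω₁=-5.438, θ₂=-0.195, ω₂=0.768
apply F[22]=-20.000 → step 23: x=0.390, v=-1.186, θ₁=-1.574, ω₁=-5.823, θ₂=-0.180, ω₂=0.791
apply F[23]=-20.000 → step 24: x=0.363, v=-1.520, θ₁=-1.694, ω₁=-6.282, θ₂=-0.164, ω₂=0.775
apply F[24]=-20.000 → step 25: x=0.329, v=-1.893, θ₁=-1.826, ω₁=-6.846, θ₂=-0.149, ω₂=0.705
apply F[25]=-20.000 → step 26: x=0.287, v=-2.315, θ₁=-1.969, ω₁=-7.562, θ₂=-0.136, ω₂=0.560
apply F[26]=-20.000 → step 27: x=0.236, v=-2.810, θ₁=-2.130, ω₁=-8.511, θ₂=-0.127, ω₂=0.307
apply F[27]=-20.000 → step 28: x=0.174, v=-3.410, θ₁=-2.312, ω₁=-9.831, θ₂=-0.125, ω₂=-0.112
apply F[28]=-20.000 → step 29: x=0.098, v=-4.167, θ₁=-2.527, ω₁=-11.757, θ₂=-0.134, ω₂=-0.801
apply F[29]=-20.000 → step 30: x=0.006, v=-5.118, θ₁=-2.789, ω₁=-14.575, θ₂=-0.160, ω₂=-1.915
apply F[30]=-20.000 → step 31: x=-0.106, v=-5.955, θ₁=-3.112, ω₁=-17.585, θ₂=-0.213, ω₂=-3.351
apply F[31]=-20.000 → step 32: x=-0.225, v=-5.707, θ₁=-3.469, ω₁=-17.466, θ₂=-0.288, ω₂=-3.900
apply F[32]=-20.000 → step 33: x=-0.330, v=-4.780, θ₁=-3.795, ω₁=-15.016, θ₂=-0.361, ω₂=-3.309
apply F[33]=-20.000 → step 34: x=-0.417, v=-4.000, θ₁=-4.073, ω₁=-12.886, θ₂=-0.419, ω₂=-2.473
apply F[34]=-20.000 → step 35: x=-0.491, v=-3.451, θ₁=-4.314, ω₁=-11.376, θ₂=-0.460, ω₂=-1.674
apply F[35]=-20.000 → step 36: x=-0.556, v=-3.075, θ₁=-4.531, ω₁=-10.298, θ₂=-0.486, ω₂=-0.944
max |θ₁| = 4.531 ≤ 4.567 over all 37 states.

Answer: never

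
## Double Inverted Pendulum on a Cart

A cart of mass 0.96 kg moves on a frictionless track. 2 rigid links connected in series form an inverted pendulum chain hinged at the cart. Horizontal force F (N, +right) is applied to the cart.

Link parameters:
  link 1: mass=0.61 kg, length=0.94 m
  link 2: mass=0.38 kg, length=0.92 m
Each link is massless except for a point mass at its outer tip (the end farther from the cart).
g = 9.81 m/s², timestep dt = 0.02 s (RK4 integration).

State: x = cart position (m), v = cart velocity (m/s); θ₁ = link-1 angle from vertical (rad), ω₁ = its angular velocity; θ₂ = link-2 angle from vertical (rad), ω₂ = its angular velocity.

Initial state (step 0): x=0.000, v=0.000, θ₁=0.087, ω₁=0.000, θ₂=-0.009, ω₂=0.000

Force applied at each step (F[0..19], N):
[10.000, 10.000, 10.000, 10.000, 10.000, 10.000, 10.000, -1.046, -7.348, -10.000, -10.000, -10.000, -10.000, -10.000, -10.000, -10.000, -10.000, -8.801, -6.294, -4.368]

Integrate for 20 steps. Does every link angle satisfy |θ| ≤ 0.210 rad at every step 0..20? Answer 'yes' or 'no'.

Answer: yes

Derivation:
apply F[0]=+10.000 → step 1: x=0.002, v=0.190, θ₁=0.085, ω₁=-0.170, θ₂=-0.009, ω₂=-0.035
apply F[1]=+10.000 → step 2: x=0.008, v=0.380, θ₁=0.080, ω₁=-0.342, θ₂=-0.010, ω₂=-0.070
apply F[2]=+10.000 → step 3: x=0.017, v=0.572, θ₁=0.072, ω₁=-0.518, θ₂=-0.012, ω₂=-0.101
apply F[3]=+10.000 → step 4: x=0.030, v=0.767, θ₁=0.059, ω₁=-0.700, θ₂=-0.014, ω₂=-0.129
apply F[4]=+10.000 → step 5: x=0.048, v=0.965, θ₁=0.044, ω₁=-0.891, θ₂=-0.017, ω₂=-0.152
apply F[5]=+10.000 → step 6: x=0.069, v=1.167, θ₁=0.024, ω₁=-1.092, θ₂=-0.020, ω₂=-0.170
apply F[6]=+10.000 → step 7: x=0.095, v=1.373, θ₁=-0.000, ω₁=-1.305, θ₂=-0.024, ω₂=-0.180
apply F[7]=-1.046 → step 8: x=0.122, v=1.353, θ₁=-0.026, ω₁=-1.286, θ₂=-0.028, ω₂=-0.184
apply F[8]=-7.348 → step 9: x=0.147, v=1.207, θ₁=-0.050, ω₁=-1.139, θ₂=-0.031, ω₂=-0.181
apply F[9]=-10.000 → step 10: x=0.170, v=1.011, θ₁=-0.071, ω₁=-0.947, θ₂=-0.035, ω₂=-0.172
apply F[10]=-10.000 → step 11: x=0.188, v=0.819, θ₁=-0.088, ω₁=-0.765, θ₂=-0.038, ω₂=-0.156
apply F[11]=-10.000 → step 12: x=0.202, v=0.630, θ₁=-0.102, ω₁=-0.593, θ₂=-0.041, ω₂=-0.136
apply F[12]=-10.000 → step 13: x=0.213, v=0.445, θ₁=-0.112, ω₁=-0.429, θ₂=-0.044, ω₂=-0.112
apply F[13]=-10.000 → step 14: x=0.220, v=0.262, θ₁=-0.119, ω₁=-0.270, θ₂=-0.046, ω₂=-0.086
apply F[14]=-10.000 → step 15: x=0.224, v=0.081, θ₁=-0.123, ω₁=-0.114, θ₂=-0.047, ω₂=-0.057
apply F[15]=-10.000 → step 16: x=0.223, v=-0.100, θ₁=-0.124, ω₁=0.041, θ₂=-0.048, ω₂=-0.028
apply F[16]=-10.000 → step 17: x=0.220, v=-0.281, θ₁=-0.121, ω₁=0.196, θ₂=-0.048, ω₂=0.000
apply F[17]=-8.801 → step 18: x=0.212, v=-0.439, θ₁=-0.116, ω₁=0.327, θ₂=-0.048, ω₂=0.026
apply F[18]=-6.294 → step 19: x=0.202, v=-0.546, θ₁=-0.109, ω₁=0.409, θ₂=-0.047, ω₂=0.050
apply F[19]=-4.368 → step 20: x=0.191, v=-0.616, θ₁=-0.100, ω₁=0.453, θ₂=-0.046, ω₂=0.070
Max |angle| over trajectory = 0.124 rad; bound = 0.210 → within bound.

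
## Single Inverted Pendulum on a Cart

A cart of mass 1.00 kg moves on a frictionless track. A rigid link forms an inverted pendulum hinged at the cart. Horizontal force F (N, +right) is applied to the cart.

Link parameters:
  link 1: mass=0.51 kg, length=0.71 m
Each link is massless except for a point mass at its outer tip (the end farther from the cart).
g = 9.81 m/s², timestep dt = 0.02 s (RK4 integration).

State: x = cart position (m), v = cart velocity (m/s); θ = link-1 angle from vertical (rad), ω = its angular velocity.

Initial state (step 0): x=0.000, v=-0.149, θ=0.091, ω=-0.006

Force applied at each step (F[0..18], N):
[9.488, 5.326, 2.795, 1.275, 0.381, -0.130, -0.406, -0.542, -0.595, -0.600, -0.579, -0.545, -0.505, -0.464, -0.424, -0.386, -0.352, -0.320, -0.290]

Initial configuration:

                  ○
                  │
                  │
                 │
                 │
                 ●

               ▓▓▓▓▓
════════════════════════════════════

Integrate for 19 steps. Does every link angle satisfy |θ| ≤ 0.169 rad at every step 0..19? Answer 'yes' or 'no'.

Answer: yes

Derivation:
apply F[0]=+9.488 → step 1: x=-0.001, v=0.031, θ=0.089, ω=-0.234
apply F[1]=+5.326 → step 2: x=0.000, v=0.129, θ=0.083, ω=-0.347
apply F[2]=+2.795 → step 3: x=0.003, v=0.177, θ=0.075, ω=-0.392
apply F[3]=+1.275 → step 4: x=0.007, v=0.195, θ=0.068, ω=-0.399
apply F[4]=+0.381 → step 5: x=0.011, v=0.196, θ=0.060, ω=-0.383
apply F[5]=-0.130 → step 6: x=0.015, v=0.188, θ=0.052, ω=-0.356
apply F[6]=-0.406 → step 7: x=0.019, v=0.175, θ=0.046, ω=-0.324
apply F[7]=-0.542 → step 8: x=0.022, v=0.160, θ=0.039, ω=-0.291
apply F[8]=-0.595 → step 9: x=0.025, v=0.145, θ=0.034, ω=-0.260
apply F[9]=-0.600 → step 10: x=0.028, v=0.130, θ=0.029, ω=-0.230
apply F[10]=-0.579 → step 11: x=0.030, v=0.115, θ=0.025, ω=-0.202
apply F[11]=-0.545 → step 12: x=0.032, v=0.102, θ=0.021, ω=-0.177
apply F[12]=-0.505 → step 13: x=0.034, v=0.090, θ=0.018, ω=-0.155
apply F[13]=-0.464 → step 14: x=0.036, v=0.079, θ=0.015, ω=-0.135
apply F[14]=-0.424 → step 15: x=0.037, v=0.070, θ=0.012, ω=-0.118
apply F[15]=-0.386 → step 16: x=0.039, v=0.061, θ=0.010, ω=-0.102
apply F[16]=-0.352 → step 17: x=0.040, v=0.053, θ=0.008, ω=-0.089
apply F[17]=-0.320 → step 18: x=0.041, v=0.046, θ=0.006, ω=-0.077
apply F[18]=-0.290 → step 19: x=0.042, v=0.039, θ=0.005, ω=-0.066
Max |angle| over trajectory = 0.091 rad; bound = 0.169 → within bound.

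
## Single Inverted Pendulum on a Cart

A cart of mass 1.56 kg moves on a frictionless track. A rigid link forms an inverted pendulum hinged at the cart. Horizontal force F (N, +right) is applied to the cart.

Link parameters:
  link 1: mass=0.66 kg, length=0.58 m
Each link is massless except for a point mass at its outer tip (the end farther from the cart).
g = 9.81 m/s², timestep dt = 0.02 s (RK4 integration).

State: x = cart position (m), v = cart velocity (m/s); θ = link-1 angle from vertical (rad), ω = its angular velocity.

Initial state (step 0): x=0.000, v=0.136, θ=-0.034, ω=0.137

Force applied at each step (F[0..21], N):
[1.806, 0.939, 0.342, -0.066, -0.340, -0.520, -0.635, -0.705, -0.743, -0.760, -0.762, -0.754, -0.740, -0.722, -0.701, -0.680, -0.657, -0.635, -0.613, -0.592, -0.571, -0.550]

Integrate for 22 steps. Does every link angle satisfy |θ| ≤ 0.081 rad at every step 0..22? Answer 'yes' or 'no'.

apply F[0]=+1.806 → step 1: x=0.003, v=0.162, θ=-0.032, ω=0.081
apply F[1]=+0.939 → step 2: x=0.006, v=0.176, θ=-0.031, ω=0.046
apply F[2]=+0.342 → step 3: x=0.010, v=0.183, θ=-0.030, ω=0.024
apply F[3]=-0.066 → step 4: x=0.014, v=0.185, θ=-0.030, ω=0.011
apply F[4]=-0.340 → step 5: x=0.017, v=0.183, θ=-0.029, ω=0.004
apply F[5]=-0.520 → step 6: x=0.021, v=0.179, θ=-0.029, ω=0.001
apply F[6]=-0.635 → step 7: x=0.024, v=0.173, θ=-0.029, ω=0.001
apply F[7]=-0.705 → step 8: x=0.028, v=0.167, θ=-0.029, ω=0.003
apply F[8]=-0.743 → step 9: x=0.031, v=0.159, θ=-0.029, ω=0.005
apply F[9]=-0.760 → step 10: x=0.034, v=0.152, θ=-0.029, ω=0.008
apply F[10]=-0.762 → step 11: x=0.037, v=0.145, θ=-0.029, ω=0.011
apply F[11]=-0.754 → step 12: x=0.040, v=0.137, θ=-0.029, ω=0.014
apply F[12]=-0.740 → step 13: x=0.043, v=0.130, θ=-0.028, ω=0.016
apply F[13]=-0.722 → step 14: x=0.045, v=0.123, θ=-0.028, ω=0.019
apply F[14]=-0.701 → step 15: x=0.048, v=0.117, θ=-0.028, ω=0.021
apply F[15]=-0.680 → step 16: x=0.050, v=0.110, θ=-0.027, ω=0.023
apply F[16]=-0.657 → step 17: x=0.052, v=0.104, θ=-0.027, ω=0.024
apply F[17]=-0.635 → step 18: x=0.054, v=0.098, θ=-0.026, ω=0.026
apply F[18]=-0.613 → step 19: x=0.056, v=0.092, θ=-0.026, ω=0.027
apply F[19]=-0.592 → step 20: x=0.058, v=0.087, θ=-0.025, ω=0.028
apply F[20]=-0.571 → step 21: x=0.059, v=0.082, θ=-0.024, ω=0.028
apply F[21]=-0.550 → step 22: x=0.061, v=0.077, θ=-0.024, ω=0.029
Max |angle| over trajectory = 0.034 rad; bound = 0.081 → within bound.

Answer: yes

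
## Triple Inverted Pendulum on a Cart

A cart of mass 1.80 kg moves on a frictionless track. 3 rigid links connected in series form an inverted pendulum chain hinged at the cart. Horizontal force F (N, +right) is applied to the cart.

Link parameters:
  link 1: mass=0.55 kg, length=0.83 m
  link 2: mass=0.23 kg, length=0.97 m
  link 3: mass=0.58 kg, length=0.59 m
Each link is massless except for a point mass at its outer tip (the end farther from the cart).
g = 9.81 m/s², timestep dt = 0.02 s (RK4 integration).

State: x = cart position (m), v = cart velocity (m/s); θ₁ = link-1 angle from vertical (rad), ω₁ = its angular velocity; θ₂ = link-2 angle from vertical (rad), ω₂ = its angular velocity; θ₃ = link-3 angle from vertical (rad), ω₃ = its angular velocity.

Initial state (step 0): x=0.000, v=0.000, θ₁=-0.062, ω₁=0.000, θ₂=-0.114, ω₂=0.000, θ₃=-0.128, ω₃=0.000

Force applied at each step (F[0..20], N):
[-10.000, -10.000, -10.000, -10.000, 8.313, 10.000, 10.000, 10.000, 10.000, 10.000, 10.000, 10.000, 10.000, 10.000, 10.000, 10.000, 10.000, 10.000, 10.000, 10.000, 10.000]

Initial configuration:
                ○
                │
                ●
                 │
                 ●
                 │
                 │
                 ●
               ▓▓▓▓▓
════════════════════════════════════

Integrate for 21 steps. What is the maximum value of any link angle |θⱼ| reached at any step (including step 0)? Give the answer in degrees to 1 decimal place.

Answer: 18.2°

Derivation:
apply F[0]=-10.000 → step 1: x=-0.001, v=-0.102, θ₁=-0.061, ω₁=0.127, θ₂=-0.114, ω₂=-0.020, θ₃=-0.128, ω₃=-0.017
apply F[1]=-10.000 → step 2: x=-0.004, v=-0.204, θ₁=-0.057, ω₁=0.255, θ₂=-0.115, ω₂=-0.041, θ₃=-0.129, ω₃=-0.033
apply F[2]=-10.000 → step 3: x=-0.009, v=-0.307, θ₁=-0.051, ω₁=0.388, θ₂=-0.116, ω₂=-0.065, θ₃=-0.130, ω₃=-0.050
apply F[3]=-10.000 → step 4: x=-0.016, v=-0.411, θ₁=-0.041, ω₁=0.527, θ₂=-0.117, ω₂=-0.093, θ₃=-0.131, ω₃=-0.065
apply F[4]=+8.313 → step 5: x=-0.024, v=-0.314, θ₁=-0.032, ω₁=0.428, θ₂=-0.120, ω₂=-0.126, θ₃=-0.132, ω₃=-0.080
apply F[5]=+10.000 → step 6: x=-0.029, v=-0.199, θ₁=-0.024, ω₁=0.313, θ₂=-0.122, ω₂=-0.164, θ₃=-0.134, ω₃=-0.093
apply F[6]=+10.000 → step 7: x=-0.032, v=-0.084, θ₁=-0.019, ω₁=0.205, θ₂=-0.126, ω₂=-0.208, θ₃=-0.136, ω₃=-0.105
apply F[7]=+10.000 → step 8: x=-0.032, v=0.029, θ₁=-0.016, ω₁=0.101, θ₂=-0.131, ω₂=-0.258, θ₃=-0.138, ω₃=-0.114
apply F[8]=+10.000 → step 9: x=-0.030, v=0.143, θ₁=-0.015, ω₁=-0.000, θ₂=-0.137, ω₂=-0.312, θ₃=-0.140, ω₃=-0.121
apply F[9]=+10.000 → step 10: x=-0.026, v=0.256, θ₁=-0.016, ω₁=-0.100, θ₂=-0.143, ω₂=-0.371, θ₃=-0.143, ω₃=-0.123
apply F[10]=+10.000 → step 11: x=-0.020, v=0.369, θ₁=-0.019, ω₁=-0.198, θ₂=-0.151, ω₂=-0.434, θ₃=-0.145, ω₃=-0.119
apply F[11]=+10.000 → step 12: x=-0.012, v=0.484, θ₁=-0.024, ω₁=-0.298, θ₂=-0.161, ω₂=-0.502, θ₃=-0.148, ω₃=-0.109
apply F[12]=+10.000 → step 13: x=-0.001, v=0.598, θ₁=-0.031, ω₁=-0.399, θ₂=-0.171, ω₂=-0.574, θ₃=-0.150, ω₃=-0.090
apply F[13]=+10.000 → step 14: x=0.012, v=0.714, θ₁=-0.040, ω₁=-0.503, θ₂=-0.184, ω₂=-0.651, θ₃=-0.151, ω₃=-0.062
apply F[14]=+10.000 → step 15: x=0.028, v=0.831, θ₁=-0.051, ω₁=-0.611, θ₂=-0.198, ω₂=-0.732, θ₃=-0.152, ω₃=-0.023
apply F[15]=+10.000 → step 16: x=0.046, v=0.950, θ₁=-0.065, ω₁=-0.725, θ₂=-0.213, ω₂=-0.817, θ₃=-0.152, ω₃=0.028
apply F[16]=+10.000 → step 17: x=0.066, v=1.070, θ₁=-0.080, ω₁=-0.846, θ₂=-0.230, ω₂=-0.907, θ₃=-0.151, ω₃=0.092
apply F[17]=+10.000 → step 18: x=0.088, v=1.191, θ₁=-0.099, ω₁=-0.975, θ₂=-0.249, ω₂=-0.999, θ₃=-0.148, ω₃=0.169
apply F[18]=+10.000 → step 19: x=0.113, v=1.314, θ₁=-0.119, ω₁=-1.112, θ₂=-0.270, ω₂=-1.092, θ₃=-0.144, ω₃=0.258
apply F[19]=+10.000 → step 20: x=0.141, v=1.438, θ₁=-0.143, ω₁=-1.260, θ₂=-0.293, ω₂=-1.185, θ₃=-0.138, ω₃=0.356
apply F[20]=+10.000 → step 21: x=0.171, v=1.563, θ₁=-0.170, ω₁=-1.419, θ₂=-0.318, ω₂=-1.273, θ₃=-0.130, ω₃=0.459
Max |angle| over trajectory = 0.318 rad = 18.2°.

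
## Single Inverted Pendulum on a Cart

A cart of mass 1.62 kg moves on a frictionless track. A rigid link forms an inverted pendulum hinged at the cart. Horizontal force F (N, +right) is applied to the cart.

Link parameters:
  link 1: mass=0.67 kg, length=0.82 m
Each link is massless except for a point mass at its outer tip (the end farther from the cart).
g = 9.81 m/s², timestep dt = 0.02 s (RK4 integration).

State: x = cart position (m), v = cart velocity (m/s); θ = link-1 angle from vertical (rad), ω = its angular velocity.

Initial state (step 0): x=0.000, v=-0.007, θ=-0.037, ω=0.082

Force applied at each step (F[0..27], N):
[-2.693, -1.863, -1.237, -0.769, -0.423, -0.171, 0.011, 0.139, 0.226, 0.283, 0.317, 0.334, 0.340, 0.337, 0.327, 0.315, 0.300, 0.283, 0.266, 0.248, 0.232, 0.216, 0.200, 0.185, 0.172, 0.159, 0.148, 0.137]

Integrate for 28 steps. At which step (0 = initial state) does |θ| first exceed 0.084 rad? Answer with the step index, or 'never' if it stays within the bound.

Answer: never

Derivation:
apply F[0]=-2.693 → step 1: x=-0.000, v=-0.037, θ=-0.035, ω=0.110
apply F[1]=-1.863 → step 2: x=-0.001, v=-0.058, θ=-0.033, ω=0.127
apply F[2]=-1.237 → step 3: x=-0.003, v=-0.070, θ=-0.030, ω=0.135
apply F[3]=-0.769 → step 4: x=-0.004, v=-0.077, θ=-0.027, ω=0.137
apply F[4]=-0.423 → step 5: x=-0.006, v=-0.081, θ=-0.025, ω=0.134
apply F[5]=-0.171 → step 6: x=-0.007, v=-0.081, θ=-0.022, ω=0.129
apply F[6]=+0.011 → step 7: x=-0.009, v=-0.079, θ=-0.020, ω=0.122
apply F[7]=+0.139 → step 8: x=-0.010, v=-0.076, θ=-0.017, ω=0.113
apply F[8]=+0.226 → step 9: x=-0.012, v=-0.072, θ=-0.015, ω=0.105
apply F[9]=+0.283 → step 10: x=-0.013, v=-0.067, θ=-0.013, ω=0.096
apply F[10]=+0.317 → step 11: x=-0.015, v=-0.062, θ=-0.011, ω=0.087
apply F[11]=+0.334 → step 12: x=-0.016, v=-0.057, θ=-0.010, ω=0.078
apply F[12]=+0.340 → step 13: x=-0.017, v=-0.052, θ=-0.008, ω=0.070
apply F[13]=+0.337 → step 14: x=-0.018, v=-0.048, θ=-0.007, ω=0.063
apply F[14]=+0.327 → step 15: x=-0.019, v=-0.043, θ=-0.006, ω=0.056
apply F[15]=+0.315 → step 16: x=-0.020, v=-0.039, θ=-0.004, ω=0.049
apply F[16]=+0.300 → step 17: x=-0.020, v=-0.035, θ=-0.004, ω=0.043
apply F[17]=+0.283 → step 18: x=-0.021, v=-0.031, θ=-0.003, ω=0.038
apply F[18]=+0.266 → step 19: x=-0.022, v=-0.027, θ=-0.002, ω=0.033
apply F[19]=+0.248 → step 20: x=-0.022, v=-0.024, θ=-0.001, ω=0.029
apply F[20]=+0.232 → step 21: x=-0.023, v=-0.021, θ=-0.001, ω=0.025
apply F[21]=+0.216 → step 22: x=-0.023, v=-0.019, θ=-0.000, ω=0.022
apply F[22]=+0.200 → step 23: x=-0.023, v=-0.016, θ=-0.000, ω=0.018
apply F[23]=+0.185 → step 24: x=-0.024, v=-0.014, θ=0.000, ω=0.016
apply F[24]=+0.172 → step 25: x=-0.024, v=-0.012, θ=0.001, ω=0.013
apply F[25]=+0.159 → step 26: x=-0.024, v=-0.010, θ=0.001, ω=0.011
apply F[26]=+0.148 → step 27: x=-0.024, v=-0.008, θ=0.001, ω=0.009
apply F[27]=+0.137 → step 28: x=-0.024, v=-0.006, θ=0.001, ω=0.008
max |θ| = 0.037 ≤ 0.084 over all 29 states.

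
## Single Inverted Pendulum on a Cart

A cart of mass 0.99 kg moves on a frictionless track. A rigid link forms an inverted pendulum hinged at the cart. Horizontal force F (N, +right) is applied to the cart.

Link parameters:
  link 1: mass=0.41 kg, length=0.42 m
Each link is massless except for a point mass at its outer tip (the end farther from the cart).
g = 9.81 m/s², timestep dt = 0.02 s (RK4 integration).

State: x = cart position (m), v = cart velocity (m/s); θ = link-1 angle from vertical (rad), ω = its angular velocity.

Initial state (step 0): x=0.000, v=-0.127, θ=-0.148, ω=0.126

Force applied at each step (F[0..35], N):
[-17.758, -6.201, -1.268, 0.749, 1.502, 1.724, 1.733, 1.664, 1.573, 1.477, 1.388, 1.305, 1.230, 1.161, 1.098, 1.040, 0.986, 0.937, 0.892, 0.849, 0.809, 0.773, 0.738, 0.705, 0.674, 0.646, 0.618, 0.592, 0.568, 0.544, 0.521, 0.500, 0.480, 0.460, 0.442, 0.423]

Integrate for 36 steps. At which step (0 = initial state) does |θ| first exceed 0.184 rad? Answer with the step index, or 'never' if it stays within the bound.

apply F[0]=-17.758 → step 1: x=-0.006, v=-0.471, θ=-0.138, ω=0.870
apply F[1]=-6.201 → step 2: x=-0.017, v=-0.586, θ=-0.119, ω=1.081
apply F[2]=-1.268 → step 3: x=-0.028, v=-0.603, θ=-0.097, ω=1.072
apply F[3]=+0.749 → step 4: x=-0.040, v=-0.581, θ=-0.077, ω=0.979
apply F[4]=+1.502 → step 5: x=-0.052, v=-0.546, θ=-0.058, ω=0.864
apply F[5]=+1.724 → step 6: x=-0.062, v=-0.507, θ=-0.042, ω=0.748
apply F[6]=+1.733 → step 7: x=-0.072, v=-0.469, θ=-0.028, ω=0.642
apply F[7]=+1.664 → step 8: x=-0.081, v=-0.434, θ=-0.016, ω=0.548
apply F[8]=+1.573 → step 9: x=-0.089, v=-0.401, θ=-0.006, ω=0.465
apply F[9]=+1.477 → step 10: x=-0.097, v=-0.371, θ=0.002, ω=0.393
apply F[10]=+1.388 → step 11: x=-0.104, v=-0.344, θ=0.010, ω=0.330
apply F[11]=+1.305 → step 12: x=-0.111, v=-0.319, θ=0.016, ω=0.275
apply F[12]=+1.230 → step 13: x=-0.117, v=-0.295, θ=0.021, ω=0.228
apply F[13]=+1.161 → step 14: x=-0.123, v=-0.274, θ=0.025, ω=0.188
apply F[14]=+1.098 → step 15: x=-0.128, v=-0.254, θ=0.028, ω=0.152
apply F[15]=+1.040 → step 16: x=-0.133, v=-0.235, θ=0.031, ω=0.122
apply F[16]=+0.986 → step 17: x=-0.137, v=-0.218, θ=0.033, ω=0.096
apply F[17]=+0.937 → step 18: x=-0.141, v=-0.202, θ=0.035, ω=0.073
apply F[18]=+0.892 → step 19: x=-0.145, v=-0.186, θ=0.036, ω=0.054
apply F[19]=+0.849 → step 20: x=-0.149, v=-0.172, θ=0.037, ω=0.037
apply F[20]=+0.809 → step 21: x=-0.152, v=-0.159, θ=0.038, ω=0.023
apply F[21]=+0.773 → step 22: x=-0.155, v=-0.146, θ=0.038, ω=0.011
apply F[22]=+0.738 → step 23: x=-0.158, v=-0.135, θ=0.038, ω=0.000
apply F[23]=+0.705 → step 24: x=-0.161, v=-0.123, θ=0.038, ω=-0.008
apply F[24]=+0.674 → step 25: x=-0.163, v=-0.113, θ=0.038, ω=-0.016
apply F[25]=+0.646 → step 26: x=-0.165, v=-0.103, θ=0.037, ω=-0.022
apply F[26]=+0.618 → step 27: x=-0.167, v=-0.093, θ=0.037, ω=-0.027
apply F[27]=+0.592 → step 28: x=-0.169, v=-0.084, θ=0.036, ω=-0.032
apply F[28]=+0.568 → step 29: x=-0.171, v=-0.076, θ=0.036, ω=-0.035
apply F[29]=+0.544 → step 30: x=-0.172, v=-0.068, θ=0.035, ω=-0.038
apply F[30]=+0.521 → step 31: x=-0.173, v=-0.060, θ=0.034, ω=-0.040
apply F[31]=+0.500 → step 32: x=-0.174, v=-0.053, θ=0.033, ω=-0.042
apply F[32]=+0.480 → step 33: x=-0.175, v=-0.046, θ=0.032, ω=-0.043
apply F[33]=+0.460 → step 34: x=-0.176, v=-0.039, θ=0.032, ω=-0.044
apply F[34]=+0.442 → step 35: x=-0.177, v=-0.033, θ=0.031, ω=-0.045
apply F[35]=+0.423 → step 36: x=-0.178, v=-0.026, θ=0.030, ω=-0.046
max |θ| = 0.148 ≤ 0.184 over all 37 states.

Answer: never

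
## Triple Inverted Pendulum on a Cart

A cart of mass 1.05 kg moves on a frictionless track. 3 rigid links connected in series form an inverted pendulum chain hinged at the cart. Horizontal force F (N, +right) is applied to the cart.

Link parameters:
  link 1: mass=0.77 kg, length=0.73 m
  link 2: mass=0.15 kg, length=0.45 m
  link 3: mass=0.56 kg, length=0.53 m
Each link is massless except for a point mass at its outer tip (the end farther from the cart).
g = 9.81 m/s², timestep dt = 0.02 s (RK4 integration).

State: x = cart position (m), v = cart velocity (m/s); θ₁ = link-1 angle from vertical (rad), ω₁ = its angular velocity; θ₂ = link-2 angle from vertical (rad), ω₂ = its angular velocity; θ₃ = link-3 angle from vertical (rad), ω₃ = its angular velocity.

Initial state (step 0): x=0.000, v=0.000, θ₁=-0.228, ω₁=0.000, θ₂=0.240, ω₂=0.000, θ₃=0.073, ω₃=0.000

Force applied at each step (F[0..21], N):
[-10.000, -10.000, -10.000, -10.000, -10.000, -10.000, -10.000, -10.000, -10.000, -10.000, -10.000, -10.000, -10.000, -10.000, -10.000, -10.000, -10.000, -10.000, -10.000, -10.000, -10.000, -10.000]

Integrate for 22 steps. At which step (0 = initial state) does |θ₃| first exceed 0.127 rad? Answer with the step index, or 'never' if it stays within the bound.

Answer: 11

Derivation:
apply F[0]=-10.000 → step 1: x=-0.001, v=-0.133, θ₁=-0.228, ω₁=0.030, θ₂=0.246, ω₂=0.557, θ₃=0.071, ω₃=-0.228
apply F[1]=-10.000 → step 2: x=-0.005, v=-0.268, θ₁=-0.227, ω₁=0.066, θ₂=0.262, ω₂=1.118, θ₃=0.064, ω₃=-0.463
apply F[2]=-10.000 → step 3: x=-0.012, v=-0.405, θ₁=-0.225, ω₁=0.113, θ₂=0.290, ω₂=1.680, θ₃=0.052, ω₃=-0.704
apply F[3]=-10.000 → step 4: x=-0.022, v=-0.546, θ₁=-0.222, ω₁=0.177, θ₂=0.329, ω₂=2.230, θ₃=0.036, ω₃=-0.940
apply F[4]=-10.000 → step 5: x=-0.034, v=-0.692, θ₁=-0.218, ω₁=0.263, θ₂=0.379, ω₂=2.746, θ₃=0.015, ω₃=-1.151
apply F[5]=-10.000 → step 6: x=-0.049, v=-0.842, θ₁=-0.211, ω₁=0.372, θ₂=0.439, ω₂=3.208, θ₃=-0.010, ω₃=-1.314
apply F[6]=-10.000 → step 7: x=-0.068, v=-0.997, θ₁=-0.203, ω₁=0.505, θ₂=0.507, ω₂=3.608, θ₃=-0.037, ω₃=-1.416
apply F[7]=-10.000 → step 8: x=-0.089, v=-1.155, θ₁=-0.191, ω₁=0.659, θ₂=0.583, ω₂=3.948, θ₃=-0.066, ω₃=-1.451
apply F[8]=-10.000 → step 9: x=-0.114, v=-1.317, θ₁=-0.176, ω₁=0.833, θ₂=0.665, ω₂=4.241, θ₃=-0.095, ω₃=-1.420
apply F[9]=-10.000 → step 10: x=-0.142, v=-1.483, θ₁=-0.158, ω₁=1.026, θ₂=0.752, ω₂=4.499, θ₃=-0.123, ω₃=-1.329
apply F[10]=-10.000 → step 11: x=-0.173, v=-1.653, θ₁=-0.135, ω₁=1.238, θ₂=0.845, ω₂=4.735, θ₃=-0.148, ω₃=-1.182
apply F[11]=-10.000 → step 12: x=-0.208, v=-1.828, θ₁=-0.108, ω₁=1.471, θ₂=0.942, ω₂=4.957, θ₃=-0.170, ω₃=-0.980
apply F[12]=-10.000 → step 13: x=-0.246, v=-2.008, θ₁=-0.076, ω₁=1.726, θ₂=1.043, ω₂=5.169, θ₃=-0.187, ω₃=-0.725
apply F[13]=-10.000 → step 14: x=-0.288, v=-2.192, θ₁=-0.039, ω₁=2.004, θ₂=1.148, ω₂=5.372, θ₃=-0.198, ω₃=-0.417
apply F[14]=-10.000 → step 15: x=-0.334, v=-2.381, θ₁=0.004, ω₁=2.306, θ₂=1.258, ω₂=5.563, θ₃=-0.203, ω₃=-0.054
apply F[15]=-10.000 → step 16: x=-0.384, v=-2.573, θ₁=0.054, ω₁=2.634, θ₂=1.371, ω₂=5.733, θ₃=-0.200, ω₃=0.360
apply F[16]=-10.000 → step 17: x=-0.437, v=-2.767, θ₁=0.110, ω₁=2.983, θ₂=1.487, ω₂=5.866, θ₃=-0.188, ω₃=0.819
apply F[17]=-10.000 → step 18: x=-0.494, v=-2.958, θ₁=0.173, ω₁=3.350, θ₂=1.605, ω₂=5.942, θ₃=-0.167, ω₃=1.311
apply F[18]=-10.000 → step 19: x=-0.555, v=-3.143, θ₁=0.244, ω₁=3.727, θ₂=1.724, ω₂=5.934, θ₃=-0.136, ω₃=1.817
apply F[19]=-10.000 → step 20: x=-0.620, v=-3.316, θ₁=0.322, ω₁=4.101, θ₂=1.841, ω₂=5.812, θ₃=-0.094, ω₃=2.307
apply F[20]=-10.000 → step 21: x=-0.688, v=-3.469, θ₁=0.408, ω₁=4.462, θ₂=1.955, ω₂=5.549, θ₃=-0.044, ω₃=2.753
apply F[21]=-10.000 → step 22: x=-0.759, v=-3.597, θ₁=0.500, ω₁=4.796, θ₂=2.062, ω₂=5.125, θ₃=0.015, ω₃=3.125
|θ₃| = 0.148 > 0.127 first at step 11.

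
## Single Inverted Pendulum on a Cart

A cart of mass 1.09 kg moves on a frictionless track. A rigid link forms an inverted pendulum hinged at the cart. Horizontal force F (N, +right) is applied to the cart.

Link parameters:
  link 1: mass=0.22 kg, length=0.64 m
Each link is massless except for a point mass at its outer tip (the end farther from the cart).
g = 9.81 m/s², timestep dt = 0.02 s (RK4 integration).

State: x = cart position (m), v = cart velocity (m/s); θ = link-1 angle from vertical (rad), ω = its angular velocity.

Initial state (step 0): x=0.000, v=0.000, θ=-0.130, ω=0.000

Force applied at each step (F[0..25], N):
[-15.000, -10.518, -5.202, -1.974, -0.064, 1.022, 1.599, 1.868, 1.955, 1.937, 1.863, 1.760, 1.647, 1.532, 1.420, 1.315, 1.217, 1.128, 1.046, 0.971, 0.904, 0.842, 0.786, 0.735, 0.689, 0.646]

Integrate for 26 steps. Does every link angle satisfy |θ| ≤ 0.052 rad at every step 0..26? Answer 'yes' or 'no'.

apply F[0]=-15.000 → step 1: x=-0.003, v=-0.269, θ=-0.126, ω=0.378
apply F[1]=-10.518 → step 2: x=-0.010, v=-0.457, θ=-0.116, ω=0.632
apply F[2]=-5.202 → step 3: x=-0.020, v=-0.548, θ=-0.102, ω=0.740
apply F[3]=-1.974 → step 4: x=-0.031, v=-0.581, θ=-0.087, ω=0.761
apply F[4]=-0.064 → step 5: x=-0.043, v=-0.579, θ=-0.072, ω=0.734
apply F[5]=+1.022 → step 6: x=-0.054, v=-0.558, θ=-0.058, ω=0.681
apply F[6]=+1.599 → step 7: x=-0.065, v=-0.526, θ=-0.045, ω=0.616
apply F[7]=+1.868 → step 8: x=-0.075, v=-0.490, θ=-0.034, ω=0.548
apply F[8]=+1.955 → step 9: x=-0.085, v=-0.454, θ=-0.023, ω=0.482
apply F[9]=+1.937 → step 10: x=-0.093, v=-0.417, θ=-0.014, ω=0.419
apply F[10]=+1.863 → step 11: x=-0.101, v=-0.383, θ=-0.007, ω=0.362
apply F[11]=+1.760 → step 12: x=-0.109, v=-0.350, θ=0.000, ω=0.311
apply F[12]=+1.647 → step 13: x=-0.115, v=-0.320, θ=0.006, ω=0.264
apply F[13]=+1.532 → step 14: x=-0.122, v=-0.292, θ=0.011, ω=0.224
apply F[14]=+1.420 → step 15: x=-0.127, v=-0.267, θ=0.015, ω=0.188
apply F[15]=+1.315 → step 16: x=-0.132, v=-0.243, θ=0.018, ω=0.156
apply F[16]=+1.217 → step 17: x=-0.137, v=-0.222, θ=0.021, ω=0.128
apply F[17]=+1.128 → step 18: x=-0.141, v=-0.202, θ=0.023, ω=0.104
apply F[18]=+1.046 → step 19: x=-0.145, v=-0.184, θ=0.025, ω=0.083
apply F[19]=+0.971 → step 20: x=-0.149, v=-0.167, θ=0.027, ω=0.065
apply F[20]=+0.904 → step 21: x=-0.152, v=-0.151, θ=0.028, ω=0.049
apply F[21]=+0.842 → step 22: x=-0.155, v=-0.137, θ=0.029, ω=0.036
apply F[22]=+0.786 → step 23: x=-0.157, v=-0.124, θ=0.029, ω=0.024
apply F[23]=+0.735 → step 24: x=-0.160, v=-0.112, θ=0.030, ω=0.014
apply F[24]=+0.689 → step 25: x=-0.162, v=-0.100, θ=0.030, ω=0.005
apply F[25]=+0.646 → step 26: x=-0.164, v=-0.089, θ=0.030, ω=-0.002
Max |angle| over trajectory = 0.130 rad; bound = 0.052 → exceeded.

Answer: no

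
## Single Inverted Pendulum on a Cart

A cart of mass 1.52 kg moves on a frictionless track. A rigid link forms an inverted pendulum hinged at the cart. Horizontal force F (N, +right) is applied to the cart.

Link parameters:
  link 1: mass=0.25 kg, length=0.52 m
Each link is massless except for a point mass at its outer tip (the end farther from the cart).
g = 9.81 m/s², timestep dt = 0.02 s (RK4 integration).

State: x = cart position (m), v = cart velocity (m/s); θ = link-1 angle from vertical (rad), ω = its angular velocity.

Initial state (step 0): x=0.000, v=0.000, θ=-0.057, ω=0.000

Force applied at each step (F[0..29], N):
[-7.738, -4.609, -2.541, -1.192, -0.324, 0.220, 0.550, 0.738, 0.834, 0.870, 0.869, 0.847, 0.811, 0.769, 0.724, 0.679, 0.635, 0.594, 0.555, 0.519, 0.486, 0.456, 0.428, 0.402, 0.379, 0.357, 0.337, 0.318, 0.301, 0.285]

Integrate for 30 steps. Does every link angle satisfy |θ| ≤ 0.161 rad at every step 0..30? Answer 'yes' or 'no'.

Answer: yes

Derivation:
apply F[0]=-7.738 → step 1: x=-0.001, v=-0.100, θ=-0.055, ω=0.171
apply F[1]=-4.609 → step 2: x=-0.004, v=-0.159, θ=-0.051, ω=0.264
apply F[2]=-2.541 → step 3: x=-0.007, v=-0.191, θ=-0.045, ω=0.307
apply F[3]=-1.192 → step 4: x=-0.011, v=-0.205, θ=-0.039, ω=0.318
apply F[4]=-0.324 → step 5: x=-0.015, v=-0.208, θ=-0.033, ω=0.311
apply F[5]=+0.220 → step 6: x=-0.019, v=-0.204, θ=-0.027, ω=0.292
apply F[6]=+0.550 → step 7: x=-0.023, v=-0.196, θ=-0.021, ω=0.268
apply F[7]=+0.738 → step 8: x=-0.027, v=-0.186, θ=-0.016, ω=0.241
apply F[8]=+0.834 → step 9: x=-0.031, v=-0.175, θ=-0.011, ω=0.214
apply F[9]=+0.870 → step 10: x=-0.034, v=-0.163, θ=-0.007, ω=0.188
apply F[10]=+0.869 → step 11: x=-0.037, v=-0.151, θ=-0.004, ω=0.163
apply F[11]=+0.847 → step 12: x=-0.040, v=-0.140, θ=-0.001, ω=0.141
apply F[12]=+0.811 → step 13: x=-0.043, v=-0.129, θ=0.002, ω=0.120
apply F[13]=+0.769 → step 14: x=-0.045, v=-0.119, θ=0.004, ω=0.102
apply F[14]=+0.724 → step 15: x=-0.048, v=-0.110, θ=0.006, ω=0.086
apply F[15]=+0.679 → step 16: x=-0.050, v=-0.101, θ=0.007, ω=0.072
apply F[16]=+0.635 → step 17: x=-0.052, v=-0.093, θ=0.009, ω=0.059
apply F[17]=+0.594 → step 18: x=-0.053, v=-0.086, θ=0.010, ω=0.048
apply F[18]=+0.555 → step 19: x=-0.055, v=-0.079, θ=0.011, ω=0.039
apply F[19]=+0.519 → step 20: x=-0.057, v=-0.072, θ=0.011, ω=0.030
apply F[20]=+0.486 → step 21: x=-0.058, v=-0.066, θ=0.012, ω=0.023
apply F[21]=+0.456 → step 22: x=-0.059, v=-0.061, θ=0.012, ω=0.017
apply F[22]=+0.428 → step 23: x=-0.060, v=-0.055, θ=0.013, ω=0.012
apply F[23]=+0.402 → step 24: x=-0.061, v=-0.050, θ=0.013, ω=0.007
apply F[24]=+0.379 → step 25: x=-0.062, v=-0.046, θ=0.013, ω=0.003
apply F[25]=+0.357 → step 26: x=-0.063, v=-0.042, θ=0.013, ω=-0.000
apply F[26]=+0.337 → step 27: x=-0.064, v=-0.038, θ=0.013, ω=-0.003
apply F[27]=+0.318 → step 28: x=-0.065, v=-0.034, θ=0.013, ω=-0.006
apply F[28]=+0.301 → step 29: x=-0.065, v=-0.030, θ=0.013, ω=-0.008
apply F[29]=+0.285 → step 30: x=-0.066, v=-0.027, θ=0.012, ω=-0.009
Max |angle| over trajectory = 0.057 rad; bound = 0.161 → within bound.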